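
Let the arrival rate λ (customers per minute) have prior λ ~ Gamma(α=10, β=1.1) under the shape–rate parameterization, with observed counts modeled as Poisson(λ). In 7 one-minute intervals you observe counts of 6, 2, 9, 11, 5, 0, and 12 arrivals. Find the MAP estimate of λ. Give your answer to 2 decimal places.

λ̂_MAP = 6.67

Σxᵢ = 6+2+9+11+5+0+12 = 45, with n = 7.
Posterior ∝ λ^9e^(−1.1λ) · λ^45e^(−7λ) = λ^54e^(−8.1λ), i.e. Gamma(shape=55, rate=8.1).
The mode of a Gamma(a, b) with a ≥ 1 (shape–rate) is (a−1)/b = 54/8.1 ≈ 6.67.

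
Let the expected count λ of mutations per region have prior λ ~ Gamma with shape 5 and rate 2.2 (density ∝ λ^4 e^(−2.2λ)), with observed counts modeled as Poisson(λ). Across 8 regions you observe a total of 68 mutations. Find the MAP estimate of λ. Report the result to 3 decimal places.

Σxᵢ = 68, n = 8.
Posterior ∝ λ^4e^(−2.2λ) · λ^68e^(−8λ) = λ^72e^(−10.2λ), i.e. Gamma(shape=73, rate=10.2).
The mode of a Gamma(a, b) with a ≥ 1 (shape–rate) is (a−1)/b = 72/10.2 ≈ 7.059.

λ̂_MAP = 7.059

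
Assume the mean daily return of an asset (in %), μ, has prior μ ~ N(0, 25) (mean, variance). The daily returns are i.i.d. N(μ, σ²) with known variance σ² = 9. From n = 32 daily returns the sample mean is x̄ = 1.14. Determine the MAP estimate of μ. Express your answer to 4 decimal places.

μ̂_MAP = 1.1273

n = 32, x̄ = 1.14.
For a Normal prior and Normal likelihood with known variance, the posterior is Normal; its mode equals its mean, the precision-weighted average.
Prior precision 1/σ₀² = 1/25 = 0.04; data precision n/σ² = 32/9.
μ̂ = (0.04·0 + (32/9)·1.14) / (0.04 + 32/9) = (304/75)/(809/225) = 912/809 ≈ 1.1273.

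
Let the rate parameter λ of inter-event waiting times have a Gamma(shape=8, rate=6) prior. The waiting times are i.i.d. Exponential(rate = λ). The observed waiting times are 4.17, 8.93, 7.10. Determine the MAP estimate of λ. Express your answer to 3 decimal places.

The Exponential(rate=λ) likelihood is ∝ λ^n e^(−λΣtᵢ). Here n = 3 and Σtᵢ = 4.17 + 8.93 + 7.10 = 20.20.
Posterior ∝ λ^7e^(−6λ) · λ^3e^(−20.20λ) = λ^10e^(−26.20λ), i.e. Gamma(11, 26.20).
Mode = (a−1)/b = 10/26.20 ≈ 0.382.

λ̂_MAP = 0.382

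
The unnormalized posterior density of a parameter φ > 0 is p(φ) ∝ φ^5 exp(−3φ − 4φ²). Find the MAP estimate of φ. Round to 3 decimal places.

ℓ'(φ) = 5/φ − 3 − 8φ. Setting this to zero and multiplying by φ: 8φ² + 3φ − 5 = 0.
φ = (−3 + √(3² + 4·8·5)) / (2·8) = (−3 + √169) / 16 = (−3 + 13)/16 = 5/8.
ℓ''(φ) = −5/φ² − 8 < 0, confirming a maximum.

φ̂_MAP = 0.625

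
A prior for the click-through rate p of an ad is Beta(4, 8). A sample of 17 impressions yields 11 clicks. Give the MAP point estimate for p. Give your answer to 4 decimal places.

p̂_MAP = 0.5185

Prior: Beta(4, 8).
Data: 11 successes in 17 trials. The binomial likelihood contributes p^11(1−p)^6, so the posterior is Beta(4+11, 8+6) = Beta(15, 14).
For Beta(a, b) with a, b > 1 the mode is (a−1)/(a+b−2) = 14/27 ≈ 0.5185.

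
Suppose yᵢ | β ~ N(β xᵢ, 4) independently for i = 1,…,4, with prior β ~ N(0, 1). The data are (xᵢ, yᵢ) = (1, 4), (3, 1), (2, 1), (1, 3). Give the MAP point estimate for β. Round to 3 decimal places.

β̂_MAP = 0.632

log p(β | y) = −Σ(yᵢ − βxᵢ)²/(2·4) − β²/(2·1) + const.
Setting the derivative to zero: Σxᵢ(yᵢ − βxᵢ)/4 − β/1 = 0, so β = Σxᵢyᵢ / (Σxᵢ² + σ²/τ²).
Σxᵢyᵢ = 1·4 + 3·1 + 2·1 + 1·3 = 12; Σxᵢ² = 15; σ²/τ² = 4.
β̂_MAP = 12 / (15 + 4) = 12/19 ≈ 0.632.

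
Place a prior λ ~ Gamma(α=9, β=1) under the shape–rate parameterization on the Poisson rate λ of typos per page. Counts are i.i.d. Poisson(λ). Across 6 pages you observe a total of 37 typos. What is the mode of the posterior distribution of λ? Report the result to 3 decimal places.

λ̂_MAP = 6.429

Σxᵢ = 37, n = 6.
Posterior ∝ λ^8e^(−1λ) · λ^37e^(−6λ) = λ^45e^(−7λ), i.e. Gamma(shape=46, rate=7).
The mode of a Gamma(a, b) with a ≥ 1 (shape–rate) is (a−1)/b = 45/7 ≈ 6.429.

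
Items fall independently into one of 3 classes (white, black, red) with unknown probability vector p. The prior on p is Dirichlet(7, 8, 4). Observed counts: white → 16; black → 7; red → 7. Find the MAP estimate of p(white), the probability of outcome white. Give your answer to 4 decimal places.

MAP estimate of p(white) = 0.4783

The posterior is Dirichlet(αᵢ + nᵢ) = Dirichlet(23, 15, 11).
For a Dirichlet(a₁,…,a_K) with all aᵢ > 1, the mode has j-th component (aⱼ − 1)/(Σaᵢ − K).
Here Σaᵢ = 49 and K = 3, so p(white) = (23 − 1)/(49 − 3) = 22/46 ≈ 0.4783.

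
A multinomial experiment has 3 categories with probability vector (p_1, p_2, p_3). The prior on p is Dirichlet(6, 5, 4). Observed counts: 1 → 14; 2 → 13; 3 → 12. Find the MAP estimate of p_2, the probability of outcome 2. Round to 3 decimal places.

MAP estimate: 0.333

The posterior is Dirichlet(αᵢ + nᵢ) = Dirichlet(20, 18, 16).
For a Dirichlet(a₁,…,a_K) with all aᵢ > 1, the mode has j-th component (aⱼ − 1)/(Σaᵢ − K).
Here Σaᵢ = 54 and K = 3, so p_2 = (18 − 1)/(54 − 3) = 17/51 ≈ 0.333.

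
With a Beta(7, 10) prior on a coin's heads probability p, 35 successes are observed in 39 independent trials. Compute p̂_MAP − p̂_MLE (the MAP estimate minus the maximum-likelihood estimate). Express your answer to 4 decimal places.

Posterior is Beta(42, 14); MAP = (42−1)/(56−2) = 41/54 ≈ 0.75926.
MLE ignores the prior: p̂_MLE = k/n = 35/39 ≈ 0.89744.
Difference = 41/54 − 35/39 = -97/702 ≈ -0.1382.

MAP − MLE = -0.1382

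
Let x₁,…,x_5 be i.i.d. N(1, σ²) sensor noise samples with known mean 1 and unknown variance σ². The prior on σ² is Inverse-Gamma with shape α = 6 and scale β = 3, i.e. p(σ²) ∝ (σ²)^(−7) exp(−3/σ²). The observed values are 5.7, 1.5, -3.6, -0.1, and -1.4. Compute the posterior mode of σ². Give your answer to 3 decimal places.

σ̂²_MAP = 2.972

Sum of squared deviations about the known mean: SS = (5.7−1)² + (1.5−1)² + (-3.6−1)² + (-0.1−1)² + (-1.4−1)² = 50.47.
The Normal likelihood contributes (σ²)^(−n/2) exp(−SS/(2σ²)), so the posterior is Inverse-Gamma(α + n/2, β + SS/2) = Inverse-Gamma(8.5, 28.235).
The mode of Inverse-Gamma(a, b) is b/(a+1) = 28.235/9.5 ≈ 2.972.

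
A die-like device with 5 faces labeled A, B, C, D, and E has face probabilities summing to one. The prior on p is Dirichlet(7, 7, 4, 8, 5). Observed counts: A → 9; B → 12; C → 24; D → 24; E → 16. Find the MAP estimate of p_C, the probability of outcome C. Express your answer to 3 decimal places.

The posterior is Dirichlet(αᵢ + nᵢ) = Dirichlet(16, 19, 28, 32, 21).
For a Dirichlet(a₁,…,a_K) with all aᵢ > 1, the mode has j-th component (aⱼ − 1)/(Σaᵢ − K).
Here Σaᵢ = 116 and K = 5, so p_C = (28 − 1)/(116 − 5) = 27/111 ≈ 0.243.

MAP estimate of p_C = 0.243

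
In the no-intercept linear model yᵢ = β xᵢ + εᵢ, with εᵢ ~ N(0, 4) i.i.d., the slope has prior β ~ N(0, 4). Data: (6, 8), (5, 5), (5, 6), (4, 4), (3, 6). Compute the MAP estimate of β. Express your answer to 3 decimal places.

log p(β | y) = −Σ(yᵢ − βxᵢ)²/(2·4) − β²/(2·4) + const.
Setting the derivative to zero: Σxᵢ(yᵢ − βxᵢ)/4 − β/4 = 0, so β = Σxᵢyᵢ / (Σxᵢ² + σ²/τ²).
Σxᵢyᵢ = 6·8 + 5·5 + 5·6 + 4·4 + 3·6 = 137; Σxᵢ² = 111; σ²/τ² = 1.
β̂_MAP = 137 / (111 + 1) = 137/112 ≈ 1.223.

β̂_MAP = 1.223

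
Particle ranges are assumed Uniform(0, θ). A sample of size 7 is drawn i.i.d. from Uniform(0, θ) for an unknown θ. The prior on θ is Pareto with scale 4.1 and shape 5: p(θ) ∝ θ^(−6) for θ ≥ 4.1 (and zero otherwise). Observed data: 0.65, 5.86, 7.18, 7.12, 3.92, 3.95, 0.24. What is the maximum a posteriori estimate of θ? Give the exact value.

The Uniform(0, θ) likelihood is θ^(−n) for θ ≥ max(xᵢ), zero otherwise. Here max(xᵢ) = 7.18.
Posterior ∝ θ^(−6) · θ^(−7) = θ^(−13) on θ ≥ max(4.1, 7.18) = 7.18.
This density is strictly decreasing in θ, so the posterior mode lies at the lower boundary of the support.

θ̂_MAP = 7.18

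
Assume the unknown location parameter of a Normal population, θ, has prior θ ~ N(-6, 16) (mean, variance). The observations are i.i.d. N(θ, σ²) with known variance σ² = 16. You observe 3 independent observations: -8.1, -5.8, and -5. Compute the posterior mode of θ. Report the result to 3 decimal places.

n = 3; x̄ = ((-8.1) + (-5.8) + (-5))/3 = -18.9/3 = -6.3.
For a Normal prior and Normal likelihood with known variance, the posterior is Normal; its mode equals its mean, the precision-weighted average.
Prior precision 1/σ₀² = 1/16 = 0.0625; data precision n/σ² = 3/16 = 0.1875.
θ̂ = (0.0625·(-6) + 0.1875·(-6.3)) / (0.0625 + 0.1875) = (-1.55625)/0.25 = -6.225.

θ̂_MAP = -6.225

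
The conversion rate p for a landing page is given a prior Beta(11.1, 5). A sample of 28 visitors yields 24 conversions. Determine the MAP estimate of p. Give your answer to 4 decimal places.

Prior: Beta(11.1, 5).
Data: 24 successes in 28 trials. The binomial likelihood contributes p^24(1−p)^4, so the posterior is Beta(11.1+24, 5+4) = Beta(35.1, 9).
For Beta(a, b) with a, b > 1 the mode is (a−1)/(a+b−2) = 34.1/42.1 ≈ 0.8100.

p̂_MAP = 0.8100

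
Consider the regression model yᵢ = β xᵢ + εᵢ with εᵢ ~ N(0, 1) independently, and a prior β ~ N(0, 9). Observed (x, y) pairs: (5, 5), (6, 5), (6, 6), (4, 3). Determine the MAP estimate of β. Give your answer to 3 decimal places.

β̂_MAP = 0.911

log p(β | y) = −Σ(yᵢ − βxᵢ)²/(2·1) − β²/(2·9) + const.
Setting the derivative to zero: Σxᵢ(yᵢ − βxᵢ)/1 − β/9 = 0, so β = Σxᵢyᵢ / (Σxᵢ² + σ²/τ²).
Σxᵢyᵢ = 5·5 + 6·5 + 6·6 + 4·3 = 103; Σxᵢ² = 113; σ²/τ² = 1/9.
β̂_MAP = 103 / (113 + 1/9) = 103/(1018/9) = 927/1018 ≈ 0.911.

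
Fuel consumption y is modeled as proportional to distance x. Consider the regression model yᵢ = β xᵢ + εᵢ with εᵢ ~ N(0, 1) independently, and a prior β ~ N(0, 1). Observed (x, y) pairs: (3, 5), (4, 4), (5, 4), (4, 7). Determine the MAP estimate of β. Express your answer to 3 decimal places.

β̂_MAP = 1.179

log p(β | y) = −Σ(yᵢ − βxᵢ)²/(2·1) − β²/(2·1) + const.
Setting the derivative to zero: Σxᵢ(yᵢ − βxᵢ)/1 − β/1 = 0, so β = Σxᵢyᵢ / (Σxᵢ² + σ²/τ²).
Σxᵢyᵢ = 3·5 + 4·4 + 5·4 + 4·7 = 79; Σxᵢ² = 66; σ²/τ² = 1.
β̂_MAP = 79 / (66 + 1) = 79/67 ≈ 1.179.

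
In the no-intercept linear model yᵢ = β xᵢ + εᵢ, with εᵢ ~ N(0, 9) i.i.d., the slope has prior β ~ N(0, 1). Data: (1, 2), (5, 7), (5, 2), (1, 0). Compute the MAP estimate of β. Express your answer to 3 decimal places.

log p(β | y) = −Σ(yᵢ − βxᵢ)²/(2·9) − β²/(2·1) + const.
Setting the derivative to zero: Σxᵢ(yᵢ − βxᵢ)/9 − β/1 = 0, so β = Σxᵢyᵢ / (Σxᵢ² + σ²/τ²).
Σxᵢyᵢ = 1·2 + 5·7 + 5·2 + 1·0 = 47; Σxᵢ² = 52; σ²/τ² = 9.
β̂_MAP = 47 / (52 + 9) = 47/61 ≈ 0.770.

β̂_MAP = 0.770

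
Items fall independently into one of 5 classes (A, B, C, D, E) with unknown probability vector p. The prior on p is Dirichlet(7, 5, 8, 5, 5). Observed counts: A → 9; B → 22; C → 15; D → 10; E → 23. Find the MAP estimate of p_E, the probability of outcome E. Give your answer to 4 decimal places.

The posterior is Dirichlet(αᵢ + nᵢ) = Dirichlet(16, 27, 23, 15, 28).
For a Dirichlet(a₁,…,a_K) with all aᵢ > 1, the mode has j-th component (aⱼ − 1)/(Σaᵢ − K).
Here Σaᵢ = 109 and K = 5, so p_E = (28 − 1)/(109 − 5) = 27/104 ≈ 0.2596.

MAP estimate of p_E = 0.2596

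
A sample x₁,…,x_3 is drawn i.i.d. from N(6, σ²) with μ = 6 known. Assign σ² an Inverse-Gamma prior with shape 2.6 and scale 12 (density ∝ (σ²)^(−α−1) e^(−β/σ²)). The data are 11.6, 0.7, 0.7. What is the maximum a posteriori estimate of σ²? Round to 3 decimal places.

σ̂²_MAP = 10.935

Sum of squared deviations about the known mean: SS = (11.6−6)² + (0.7−6)² + (0.7−6)² = 87.54.
The Normal likelihood contributes (σ²)^(−n/2) exp(−SS/(2σ²)), so the posterior is Inverse-Gamma(α + n/2, β + SS/2) = Inverse-Gamma(4.1, 55.77).
The mode of Inverse-Gamma(a, b) is b/(a+1) = 55.77/5.1 ≈ 10.935.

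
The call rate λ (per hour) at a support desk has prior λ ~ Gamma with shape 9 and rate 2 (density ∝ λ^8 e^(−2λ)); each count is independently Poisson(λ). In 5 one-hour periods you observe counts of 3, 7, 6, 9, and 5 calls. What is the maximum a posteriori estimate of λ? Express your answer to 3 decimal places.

λ̂_MAP = 5.429

Σxᵢ = 3+7+6+9+5 = 30, with n = 5.
Posterior ∝ λ^8e^(−2λ) · λ^30e^(−5λ) = λ^38e^(−7λ), i.e. Gamma(shape=39, rate=7).
The mode of a Gamma(a, b) with a ≥ 1 (shape–rate) is (a−1)/b = 38/7 ≈ 5.429.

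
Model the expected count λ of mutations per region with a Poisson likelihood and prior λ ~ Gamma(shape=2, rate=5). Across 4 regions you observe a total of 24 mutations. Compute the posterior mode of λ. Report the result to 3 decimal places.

Σxᵢ = 24, n = 4.
Posterior ∝ λe^(−5λ) · λ^24e^(−4λ) = λ^25e^(−9λ), i.e. Gamma(shape=26, rate=9).
The mode of a Gamma(a, b) with a ≥ 1 (shape–rate) is (a−1)/b = 25/9 ≈ 2.778.

λ̂_MAP = 2.778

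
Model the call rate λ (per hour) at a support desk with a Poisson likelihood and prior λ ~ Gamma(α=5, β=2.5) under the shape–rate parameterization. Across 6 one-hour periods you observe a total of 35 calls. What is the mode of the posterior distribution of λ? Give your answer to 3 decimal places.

Σxᵢ = 35, n = 6.
Posterior ∝ λ^4e^(−2.5λ) · λ^35e^(−6λ) = λ^39e^(−8.5λ), i.e. Gamma(shape=40, rate=8.5).
The mode of a Gamma(a, b) with a ≥ 1 (shape–rate) is (a−1)/b = 39/8.5 ≈ 4.588.

λ̂_MAP = 4.588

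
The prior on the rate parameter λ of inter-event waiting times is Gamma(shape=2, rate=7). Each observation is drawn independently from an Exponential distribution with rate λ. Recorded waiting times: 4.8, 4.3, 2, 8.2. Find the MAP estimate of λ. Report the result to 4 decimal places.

λ̂_MAP = 0.1901

The Exponential(rate=λ) likelihood is ∝ λ^n e^(−λΣtᵢ). Here n = 4 and Σtᵢ = 4.8 + 4.3 + 2 + 8.2 = 19.3.
Posterior ∝ λe^(−7λ) · λ^4e^(−19.3λ) = λ^5e^(−26.3λ), i.e. Gamma(6, 26.3).
Mode = (a−1)/b = 5/26.3 ≈ 0.1901.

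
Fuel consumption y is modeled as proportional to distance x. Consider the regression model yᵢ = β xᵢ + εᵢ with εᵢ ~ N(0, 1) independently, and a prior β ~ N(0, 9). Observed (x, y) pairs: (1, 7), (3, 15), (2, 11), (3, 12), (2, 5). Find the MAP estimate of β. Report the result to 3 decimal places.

β̂_MAP = 4.426

log p(β | y) = −Σ(yᵢ − βxᵢ)²/(2·1) − β²/(2·9) + const.
Setting the derivative to zero: Σxᵢ(yᵢ − βxᵢ)/1 − β/9 = 0, so β = Σxᵢyᵢ / (Σxᵢ² + σ²/τ²).
Σxᵢyᵢ = 1·7 + 3·15 + 2·11 + 3·12 + 2·5 = 120; Σxᵢ² = 27; σ²/τ² = 1/9.
β̂_MAP = 120 / (27 + 1/9) = 120/(244/9) = 270/61 ≈ 4.426.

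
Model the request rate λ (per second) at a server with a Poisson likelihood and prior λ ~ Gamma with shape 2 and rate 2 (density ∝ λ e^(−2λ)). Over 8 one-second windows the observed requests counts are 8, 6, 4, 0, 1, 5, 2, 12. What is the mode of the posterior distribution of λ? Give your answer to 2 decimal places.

Σxᵢ = 8+6+4+0+1+5+2+12 = 38, with n = 8.
Posterior ∝ λe^(−2λ) · λ^38e^(−8λ) = λ^39e^(−10λ), i.e. Gamma(shape=40, rate=10).
The mode of a Gamma(a, b) with a ≥ 1 (shape–rate) is (a−1)/b = 39/10 ≈ 3.90.

λ̂_MAP = 3.90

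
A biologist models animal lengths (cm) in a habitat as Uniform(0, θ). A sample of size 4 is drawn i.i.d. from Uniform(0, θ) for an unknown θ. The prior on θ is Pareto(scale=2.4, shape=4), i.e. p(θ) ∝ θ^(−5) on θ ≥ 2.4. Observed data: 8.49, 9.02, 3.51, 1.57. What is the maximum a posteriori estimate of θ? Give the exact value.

θ̂_MAP = 9.02

The Uniform(0, θ) likelihood is θ^(−n) for θ ≥ max(xᵢ), zero otherwise. Here max(xᵢ) = 9.02.
Posterior ∝ θ^(−5) · θ^(−4) = θ^(−9) on θ ≥ max(2.4, 9.02) = 9.02.
This density is strictly decreasing in θ, so the posterior mode lies at the lower boundary of the support.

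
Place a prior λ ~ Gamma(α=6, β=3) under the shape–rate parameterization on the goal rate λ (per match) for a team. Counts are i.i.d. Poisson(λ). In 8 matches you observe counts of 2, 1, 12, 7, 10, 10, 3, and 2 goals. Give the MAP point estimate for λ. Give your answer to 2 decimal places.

λ̂_MAP = 4.73

Σxᵢ = 2+1+12+7+10+10+3+2 = 47, with n = 8.
Posterior ∝ λ^5e^(−3λ) · λ^47e^(−8λ) = λ^52e^(−11λ), i.e. Gamma(shape=53, rate=11).
The mode of a Gamma(a, b) with a ≥ 1 (shape–rate) is (a−1)/b = 52/11 ≈ 4.73.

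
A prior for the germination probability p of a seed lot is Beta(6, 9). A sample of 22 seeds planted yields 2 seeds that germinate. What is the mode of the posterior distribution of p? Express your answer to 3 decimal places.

p̂_MAP = 0.200

Prior: Beta(6, 9).
Data: 2 successes in 22 trials. The binomial likelihood contributes p^2(1−p)^20, so the posterior is Beta(6+2, 9+20) = Beta(8, 29).
For Beta(a, b) with a, b > 1 the mode is (a−1)/(a+b−2) = 7/35 ≈ 0.200.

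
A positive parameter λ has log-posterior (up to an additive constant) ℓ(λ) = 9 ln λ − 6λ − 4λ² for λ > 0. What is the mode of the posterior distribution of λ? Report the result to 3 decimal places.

ℓ'(λ) = 9/λ − 6 − 8λ. Setting this to zero and multiplying by λ: 8λ² + 6λ − 9 = 0.
λ = (−6 + √(6² + 4·8·9)) / (2·8) = (−6 + √324) / 16 = (−6 + 18)/16 = 3/4.
ℓ''(λ) = −9/λ² − 8 < 0, confirming a maximum.

λ̂_MAP = 0.750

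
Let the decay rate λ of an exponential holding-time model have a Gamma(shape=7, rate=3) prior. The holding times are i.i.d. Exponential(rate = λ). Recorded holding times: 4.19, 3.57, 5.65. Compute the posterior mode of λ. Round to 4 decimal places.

λ̂_MAP = 0.5484

The Exponential(rate=λ) likelihood is ∝ λ^n e^(−λΣtᵢ). Here n = 3 and Σtᵢ = 4.19 + 3.57 + 5.65 = 13.41.
Posterior ∝ λ^6e^(−3λ) · λ^3e^(−13.41λ) = λ^9e^(−16.41λ), i.e. Gamma(10, 16.41).
Mode = (a−1)/b = 9/16.41 ≈ 0.5484.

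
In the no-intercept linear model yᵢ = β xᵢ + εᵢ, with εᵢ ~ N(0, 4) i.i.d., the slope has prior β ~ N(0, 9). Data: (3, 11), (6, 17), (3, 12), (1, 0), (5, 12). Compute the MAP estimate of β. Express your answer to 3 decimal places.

β̂_MAP = 2.872

log p(β | y) = −Σ(yᵢ − βxᵢ)²/(2·4) − β²/(2·9) + const.
Setting the derivative to zero: Σxᵢ(yᵢ − βxᵢ)/4 − β/9 = 0, so β = Σxᵢyᵢ / (Σxᵢ² + σ²/τ²).
Σxᵢyᵢ = 3·11 + 6·17 + 3·12 + 1·0 + 5·12 = 231; Σxᵢ² = 80; σ²/τ² = 4/9.
β̂_MAP = 231 / (80 + 4/9) = 231/(724/9) = 2079/724 ≈ 2.872.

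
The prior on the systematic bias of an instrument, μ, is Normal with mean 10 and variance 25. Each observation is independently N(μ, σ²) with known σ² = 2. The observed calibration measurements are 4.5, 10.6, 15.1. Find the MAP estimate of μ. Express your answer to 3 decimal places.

n = 3; x̄ = (4.5 + 10.6 + 15.1)/3 = 30.2/3 = 151/15 ≈ 10.0667.
For a Normal prior and Normal likelihood with known variance, the posterior is Normal; its mode equals its mean, the precision-weighted average.
Prior precision 1/σ₀² = 1/25 = 0.04; data precision n/σ² = 3/2 = 1.5.
μ̂ = (0.04·10 + 1.5·(151/15)) / (0.04 + 1.5) = 15.5/1.54 = 775/77 ≈ 10.065.

μ̂_MAP = 10.065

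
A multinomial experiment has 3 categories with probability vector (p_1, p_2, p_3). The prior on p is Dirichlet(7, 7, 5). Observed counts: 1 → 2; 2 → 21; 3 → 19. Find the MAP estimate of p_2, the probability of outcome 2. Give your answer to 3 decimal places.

MAP estimate: 0.466

The posterior is Dirichlet(αᵢ + nᵢ) = Dirichlet(9, 28, 24).
For a Dirichlet(a₁,…,a_K) with all aᵢ > 1, the mode has j-th component (aⱼ − 1)/(Σaᵢ − K).
Here Σaᵢ = 61 and K = 3, so p_2 = (28 − 1)/(61 − 3) = 27/58 ≈ 0.466.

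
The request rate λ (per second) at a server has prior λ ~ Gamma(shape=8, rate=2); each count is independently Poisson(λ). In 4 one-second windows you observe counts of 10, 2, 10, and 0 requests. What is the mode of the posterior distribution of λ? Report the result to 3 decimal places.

Σxᵢ = 10+2+10+0 = 22, with n = 4.
Posterior ∝ λ^7e^(−2λ) · λ^22e^(−4λ) = λ^29e^(−6λ), i.e. Gamma(shape=30, rate=6).
The mode of a Gamma(a, b) with a ≥ 1 (shape–rate) is (a−1)/b = 29/6 ≈ 4.833.

λ̂_MAP = 4.833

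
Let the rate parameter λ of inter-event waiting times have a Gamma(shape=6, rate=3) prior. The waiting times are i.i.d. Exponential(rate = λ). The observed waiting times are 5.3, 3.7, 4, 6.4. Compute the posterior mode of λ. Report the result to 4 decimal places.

λ̂_MAP = 0.4018

The Exponential(rate=λ) likelihood is ∝ λ^n e^(−λΣtᵢ). Here n = 4 and Σtᵢ = 5.3 + 3.7 + 4 + 6.4 = 19.4.
Posterior ∝ λ^5e^(−3λ) · λ^4e^(−19.4λ) = λ^9e^(−22.4λ), i.e. Gamma(10, 22.4).
Mode = (a−1)/b = 9/22.4 ≈ 0.4018.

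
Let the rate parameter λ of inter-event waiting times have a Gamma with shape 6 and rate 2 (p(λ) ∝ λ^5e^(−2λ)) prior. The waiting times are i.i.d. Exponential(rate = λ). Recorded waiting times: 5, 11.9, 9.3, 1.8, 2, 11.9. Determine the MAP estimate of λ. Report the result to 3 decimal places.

The Exponential(rate=λ) likelihood is ∝ λ^n e^(−λΣtᵢ). Here n = 6 and Σtᵢ = 5 + 11.9 + 9.3 + 1.8 + 2 + 11.9 = 41.9.
Posterior ∝ λ^5e^(−2λ) · λ^6e^(−41.9λ) = λ^11e^(−43.9λ), i.e. Gamma(12, 43.9).
Mode = (a−1)/b = 11/43.9 ≈ 0.251.

λ̂_MAP = 0.251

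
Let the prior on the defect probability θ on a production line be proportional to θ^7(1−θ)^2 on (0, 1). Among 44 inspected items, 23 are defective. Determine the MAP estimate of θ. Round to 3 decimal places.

The prior density ∝ θ^7(1−θ)^2 is the kernel of Beta(8, 3).
Data: 23 successes in 44 trials. The binomial likelihood contributes θ^23(1−θ)^21, so the posterior is Beta(8+23, 3+21) = Beta(31, 24).
For Beta(a, b) with a, b > 1 the mode is (a−1)/(a+b−2) = 30/53 ≈ 0.566.

θ̂_MAP = 0.566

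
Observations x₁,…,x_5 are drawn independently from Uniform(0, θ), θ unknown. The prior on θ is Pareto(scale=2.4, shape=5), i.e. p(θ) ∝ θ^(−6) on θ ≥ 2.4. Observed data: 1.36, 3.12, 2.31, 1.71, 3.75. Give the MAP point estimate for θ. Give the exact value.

θ̂_MAP = 3.75

The Uniform(0, θ) likelihood is θ^(−n) for θ ≥ max(xᵢ), zero otherwise. Here max(xᵢ) = 3.75.
Posterior ∝ θ^(−6) · θ^(−5) = θ^(−11) on θ ≥ max(2.4, 3.75) = 3.75.
This density is strictly decreasing in θ, so the posterior mode lies at the lower boundary of the support.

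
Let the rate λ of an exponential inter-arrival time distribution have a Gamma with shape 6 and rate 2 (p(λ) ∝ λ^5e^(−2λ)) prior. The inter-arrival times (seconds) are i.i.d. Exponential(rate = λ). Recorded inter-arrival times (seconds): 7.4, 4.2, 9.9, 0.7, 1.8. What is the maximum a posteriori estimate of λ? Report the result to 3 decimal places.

The Exponential(rate=λ) likelihood is ∝ λ^n e^(−λΣtᵢ). Here n = 5 and Σtᵢ = 7.4 + 4.2 + 9.9 + 0.7 + 1.8 = 24.
Posterior ∝ λ^5e^(−2λ) · λ^5e^(−24λ) = λ^10e^(−26λ), i.e. Gamma(11, 26).
Mode = (a−1)/b = 10/26 ≈ 0.385.

λ̂_MAP = 0.385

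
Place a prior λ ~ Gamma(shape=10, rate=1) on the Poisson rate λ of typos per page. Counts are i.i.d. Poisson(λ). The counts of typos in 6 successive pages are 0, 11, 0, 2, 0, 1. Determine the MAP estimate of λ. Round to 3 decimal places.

λ̂_MAP = 3.286

Σxᵢ = 0+11+0+2+0+1 = 14, with n = 6.
Posterior ∝ λ^9e^(−1λ) · λ^14e^(−6λ) = λ^23e^(−7λ), i.e. Gamma(shape=24, rate=7).
The mode of a Gamma(a, b) with a ≥ 1 (shape–rate) is (a−1)/b = 23/7 ≈ 3.286.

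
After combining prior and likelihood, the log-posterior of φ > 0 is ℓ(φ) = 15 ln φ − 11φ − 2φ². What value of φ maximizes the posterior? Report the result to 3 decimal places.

φ̂_MAP = 1.000

ℓ'(φ) = 15/φ − 11 − 4φ. Setting this to zero and multiplying by φ: 4φ² + 11φ − 15 = 0.
φ = (−11 + √(11² + 4·4·15)) / (2·4) = (−11 + √361) / 8 = (−11 + 19)/8 = 1.
ℓ''(φ) = −15/φ² − 4 < 0, confirming a maximum.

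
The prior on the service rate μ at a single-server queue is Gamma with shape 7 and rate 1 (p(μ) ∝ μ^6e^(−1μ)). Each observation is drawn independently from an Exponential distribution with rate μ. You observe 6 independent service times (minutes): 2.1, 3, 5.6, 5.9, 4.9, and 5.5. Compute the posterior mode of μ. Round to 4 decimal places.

μ̂_MAP = 0.4286

The Exponential(rate=μ) likelihood is ∝ μ^n e^(−μΣtᵢ). Here n = 6 and Σtᵢ = 2.1 + 3 + 5.6 + 5.9 + 4.9 + 5.5 = 27.
Posterior ∝ μ^6e^(−1μ) · μ^6e^(−27μ) = μ^12e^(−28μ), i.e. Gamma(13, 28).
Mode = (a−1)/b = 12/28 ≈ 0.4286.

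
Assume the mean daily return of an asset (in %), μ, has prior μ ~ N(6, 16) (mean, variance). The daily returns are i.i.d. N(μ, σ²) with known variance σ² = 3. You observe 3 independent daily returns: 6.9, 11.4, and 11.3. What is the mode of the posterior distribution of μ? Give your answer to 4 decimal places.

μ̂_MAP = 9.6392

n = 3; x̄ = (6.9 + 11.4 + 11.3)/3 = 29.6/3 = 148/15 ≈ 9.8667.
For a Normal prior and Normal likelihood with known variance, the posterior is Normal; its mode equals its mean, the precision-weighted average.
Prior precision 1/σ₀² = 1/16 = 0.0625; data precision n/σ² = 3/3 = 1.
μ̂ = (0.0625·6 + 1·(148/15)) / (0.0625 + 1) = (1229/120)/1.0625 = 2458/255 ≈ 9.6392.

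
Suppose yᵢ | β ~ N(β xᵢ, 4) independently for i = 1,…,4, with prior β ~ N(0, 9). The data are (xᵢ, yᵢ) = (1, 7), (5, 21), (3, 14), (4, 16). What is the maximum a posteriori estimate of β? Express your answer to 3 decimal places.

β̂_MAP = 4.238

log p(β | y) = −Σ(yᵢ − βxᵢ)²/(2·4) − β²/(2·9) + const.
Setting the derivative to zero: Σxᵢ(yᵢ − βxᵢ)/4 − β/9 = 0, so β = Σxᵢyᵢ / (Σxᵢ² + σ²/τ²).
Σxᵢyᵢ = 1·7 + 5·21 + 3·14 + 4·16 = 218; Σxᵢ² = 51; σ²/τ² = 4/9.
β̂_MAP = 218 / (51 + 4/9) = 218/(463/9) = 1962/463 ≈ 4.238.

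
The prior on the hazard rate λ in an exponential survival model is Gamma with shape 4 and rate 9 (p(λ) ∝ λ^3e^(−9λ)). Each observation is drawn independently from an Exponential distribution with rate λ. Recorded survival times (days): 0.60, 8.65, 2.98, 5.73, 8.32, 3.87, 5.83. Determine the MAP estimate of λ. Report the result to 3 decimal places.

λ̂_MAP = 0.222

The Exponential(rate=λ) likelihood is ∝ λ^n e^(−λΣtᵢ). Here n = 7 and Σtᵢ = 0.60 + 8.65 + 2.98 + 5.73 + 8.32 + 3.87 + 5.83 = 35.98.
Posterior ∝ λ^3e^(−9λ) · λ^7e^(−35.98λ) = λ^10e^(−44.98λ), i.e. Gamma(11, 44.98).
Mode = (a−1)/b = 10/44.98 ≈ 0.222.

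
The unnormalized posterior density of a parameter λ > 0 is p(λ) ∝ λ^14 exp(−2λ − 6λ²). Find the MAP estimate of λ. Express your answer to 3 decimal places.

λ̂_MAP = 1.000

ℓ'(λ) = 14/λ − 2 − 12λ. Setting this to zero and multiplying by λ: 12λ² + 2λ − 14 = 0.
λ = (−2 + √(2² + 4·12·14)) / (2·12) = (−2 + √676) / 24 = (−2 + 26)/24 = 1.
ℓ''(λ) = −14/λ² − 12 < 0, confirming a maximum.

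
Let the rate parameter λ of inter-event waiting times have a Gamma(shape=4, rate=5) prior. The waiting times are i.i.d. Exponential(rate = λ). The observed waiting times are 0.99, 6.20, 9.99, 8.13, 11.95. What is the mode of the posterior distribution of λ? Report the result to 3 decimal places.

The Exponential(rate=λ) likelihood is ∝ λ^n e^(−λΣtᵢ). Here n = 5 and Σtᵢ = 0.99 + 6.20 + 9.99 + 8.13 + 11.95 = 37.26.
Posterior ∝ λ^3e^(−5λ) · λ^5e^(−37.26λ) = λ^8e^(−42.26λ), i.e. Gamma(9, 42.26).
Mode = (a−1)/b = 8/42.26 ≈ 0.189.

λ̂_MAP = 0.189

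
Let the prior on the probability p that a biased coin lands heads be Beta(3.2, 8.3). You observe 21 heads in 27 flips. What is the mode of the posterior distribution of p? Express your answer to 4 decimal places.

p̂_MAP = 0.6356

Prior: Beta(3.2, 8.3).
Data: 21 successes in 27 trials. The binomial likelihood contributes p^21(1−p)^6, so the posterior is Beta(3.2+21, 8.3+6) = Beta(24.2, 14.3).
For Beta(a, b) with a, b > 1 the mode is (a−1)/(a+b−2) = 23.2/36.5 ≈ 0.6356.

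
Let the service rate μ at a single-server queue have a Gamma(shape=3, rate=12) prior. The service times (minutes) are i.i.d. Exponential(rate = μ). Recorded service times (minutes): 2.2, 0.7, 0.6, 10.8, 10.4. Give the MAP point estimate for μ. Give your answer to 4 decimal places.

The Exponential(rate=μ) likelihood is ∝ μ^n e^(−μΣtᵢ). Here n = 5 and Σtᵢ = 2.2 + 0.7 + 0.6 + 10.8 + 10.4 = 24.7.
Posterior ∝ μ^2e^(−12μ) · μ^5e^(−24.7μ) = μ^7e^(−36.7μ), i.e. Gamma(8, 36.7).
Mode = (a−1)/b = 7/36.7 ≈ 0.1907.

μ̂_MAP = 0.1907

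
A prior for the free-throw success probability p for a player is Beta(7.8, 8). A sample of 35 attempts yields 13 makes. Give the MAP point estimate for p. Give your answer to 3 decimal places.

Prior: Beta(7.8, 8).
Data: 13 successes in 35 trials. The binomial likelihood contributes p^13(1−p)^22, so the posterior is Beta(7.8+13, 8+22) = Beta(20.8, 30).
For Beta(a, b) with a, b > 1 the mode is (a−1)/(a+b−2) = 19.8/48.8 ≈ 0.406.

p̂_MAP = 0.406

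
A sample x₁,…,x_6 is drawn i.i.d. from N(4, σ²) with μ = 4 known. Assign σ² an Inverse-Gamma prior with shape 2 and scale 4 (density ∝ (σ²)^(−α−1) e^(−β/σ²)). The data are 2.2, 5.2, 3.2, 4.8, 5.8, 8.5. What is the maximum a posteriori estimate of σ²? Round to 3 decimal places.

σ̂²_MAP = 3.121

Sum of squared deviations about the known mean: SS = (2.2−4)² + (5.2−4)² + (3.2−4)² + (4.8−4)² + (5.8−4)² + (8.5−4)² = 29.45.
The Normal likelihood contributes (σ²)^(−n/2) exp(−SS/(2σ²)), so the posterior is Inverse-Gamma(α + n/2, β + SS/2) = Inverse-Gamma(5, 18.725).
The mode of Inverse-Gamma(a, b) is b/(a+1) = 18.725/6 ≈ 3.121.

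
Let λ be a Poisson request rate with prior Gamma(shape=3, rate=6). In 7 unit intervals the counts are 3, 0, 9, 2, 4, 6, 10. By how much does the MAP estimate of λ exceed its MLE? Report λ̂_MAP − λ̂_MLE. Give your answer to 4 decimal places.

MAP − MLE = -2.0879

Σxᵢ = 34. Posterior is Gamma(37, 13); MAP = (37−1)/13 = 36/13 ≈ 2.76923.
MLE = x̄ = 34/7 ≈ 4.85714.
Difference = 36/13 − 34/7 = -190/91 ≈ -2.0879.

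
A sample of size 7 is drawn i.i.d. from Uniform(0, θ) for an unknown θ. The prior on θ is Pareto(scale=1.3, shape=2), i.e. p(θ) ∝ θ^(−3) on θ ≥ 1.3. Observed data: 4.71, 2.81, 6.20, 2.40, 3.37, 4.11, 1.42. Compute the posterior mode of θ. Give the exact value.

θ̂_MAP = 6.20

The Uniform(0, θ) likelihood is θ^(−n) for θ ≥ max(xᵢ), zero otherwise. Here max(xᵢ) = 6.20.
Posterior ∝ θ^(−3) · θ^(−7) = θ^(−10) on θ ≥ max(1.3, 6.20) = 6.20.
This density is strictly decreasing in θ, so the posterior mode lies at the lower boundary of the support.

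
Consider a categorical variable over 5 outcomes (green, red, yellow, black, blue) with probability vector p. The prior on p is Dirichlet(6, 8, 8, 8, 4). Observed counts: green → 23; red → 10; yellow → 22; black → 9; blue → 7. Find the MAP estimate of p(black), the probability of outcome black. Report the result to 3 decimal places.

MAP estimate of p(black) = 0.160

The posterior is Dirichlet(αᵢ + nᵢ) = Dirichlet(29, 18, 30, 17, 11).
For a Dirichlet(a₁,…,a_K) with all aᵢ > 1, the mode has j-th component (aⱼ − 1)/(Σaᵢ − K).
Here Σaᵢ = 105 and K = 5, so p(black) = (17 − 1)/(105 − 5) = 16/100 ≈ 0.160.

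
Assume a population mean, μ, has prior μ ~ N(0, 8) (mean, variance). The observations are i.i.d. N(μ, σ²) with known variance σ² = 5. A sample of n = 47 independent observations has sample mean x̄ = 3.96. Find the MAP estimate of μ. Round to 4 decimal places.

n = 47, x̄ = 3.96.
For a Normal prior and Normal likelihood with known variance, the posterior is Normal; its mode equals its mean, the precision-weighted average.
Prior precision 1/σ₀² = 1/8 = 0.125; data precision n/σ² = 47/5 = 9.4.
μ̂ = (0.125·0 + 9.4·3.96) / (0.125 + 9.4) = 37.224/9.525 = 12408/3175 ≈ 3.9080.

μ̂_MAP = 3.9080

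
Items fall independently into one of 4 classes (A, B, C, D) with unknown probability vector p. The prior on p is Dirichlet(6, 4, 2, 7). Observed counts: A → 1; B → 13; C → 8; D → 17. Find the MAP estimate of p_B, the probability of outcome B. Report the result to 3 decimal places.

The posterior is Dirichlet(αᵢ + nᵢ) = Dirichlet(7, 17, 10, 24).
For a Dirichlet(a₁,…,a_K) with all aᵢ > 1, the mode has j-th component (aⱼ − 1)/(Σaᵢ − K).
Here Σaᵢ = 58 and K = 4, so p_B = (17 − 1)/(58 − 4) = 16/54 ≈ 0.296.

MAP estimate of p_B = 0.296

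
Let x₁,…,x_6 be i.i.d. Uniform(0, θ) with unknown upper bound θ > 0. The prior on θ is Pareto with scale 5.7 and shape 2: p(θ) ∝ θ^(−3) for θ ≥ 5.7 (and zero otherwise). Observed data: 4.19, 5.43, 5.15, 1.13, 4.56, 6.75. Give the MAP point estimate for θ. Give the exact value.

θ̂_MAP = 6.75

The Uniform(0, θ) likelihood is θ^(−n) for θ ≥ max(xᵢ), zero otherwise. Here max(xᵢ) = 6.75.
Posterior ∝ θ^(−3) · θ^(−6) = θ^(−9) on θ ≥ max(5.7, 6.75) = 6.75.
This density is strictly decreasing in θ, so the posterior mode lies at the lower boundary of the support.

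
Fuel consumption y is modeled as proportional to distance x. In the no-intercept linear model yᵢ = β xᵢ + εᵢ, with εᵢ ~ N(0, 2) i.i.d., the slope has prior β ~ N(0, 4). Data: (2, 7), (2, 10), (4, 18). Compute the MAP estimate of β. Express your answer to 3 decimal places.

β̂_MAP = 4.327

log p(β | y) = −Σ(yᵢ − βxᵢ)²/(2·2) − β²/(2·4) + const.
Setting the derivative to zero: Σxᵢ(yᵢ − βxᵢ)/2 − β/4 = 0, so β = Σxᵢyᵢ / (Σxᵢ² + σ²/τ²).
Σxᵢyᵢ = 2·7 + 2·10 + 4·18 = 106; Σxᵢ² = 24; σ²/τ² = 0.5.
β̂_MAP = 106 / (24 + 0.5) = 106/24.5 ≈ 4.327.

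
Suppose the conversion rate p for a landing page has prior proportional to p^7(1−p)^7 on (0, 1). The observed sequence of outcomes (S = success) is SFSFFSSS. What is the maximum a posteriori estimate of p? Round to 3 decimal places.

The prior density ∝ p^7(1−p)^7 is the kernel of Beta(8, 8).
Data: 5 successes in 8 trials (from the sequence). The binomial likelihood contributes p^5(1−p)^3, so the posterior is Beta(8+5, 8+3) = Beta(13, 11).
For Beta(a, b) with a, b > 1 the mode is (a−1)/(a+b−2) = 12/22 ≈ 0.545.

p̂_MAP = 0.545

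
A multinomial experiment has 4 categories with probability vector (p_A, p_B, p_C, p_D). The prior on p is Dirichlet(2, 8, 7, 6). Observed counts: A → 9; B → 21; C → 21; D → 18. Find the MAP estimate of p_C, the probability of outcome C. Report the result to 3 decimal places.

The posterior is Dirichlet(αᵢ + nᵢ) = Dirichlet(11, 29, 28, 24).
For a Dirichlet(a₁,…,a_K) with all aᵢ > 1, the mode has j-th component (aⱼ − 1)/(Σaᵢ − K).
Here Σaᵢ = 92 and K = 4, so p_C = (28 − 1)/(92 − 4) = 27/88 ≈ 0.307.

MAP estimate of p_C = 0.307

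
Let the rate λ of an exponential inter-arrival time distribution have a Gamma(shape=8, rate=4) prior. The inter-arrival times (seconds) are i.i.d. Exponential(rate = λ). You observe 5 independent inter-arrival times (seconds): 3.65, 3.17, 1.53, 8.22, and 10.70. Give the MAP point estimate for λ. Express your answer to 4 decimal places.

The Exponential(rate=λ) likelihood is ∝ λ^n e^(−λΣtᵢ). Here n = 5 and Σtᵢ = 3.65 + 3.17 + 1.53 + 8.22 + 10.70 = 27.27.
Posterior ∝ λ^7e^(−4λ) · λ^5e^(−27.27λ) = λ^12e^(−31.27λ), i.e. Gamma(13, 31.27).
Mode = (a−1)/b = 12/31.27 ≈ 0.3838.

λ̂_MAP = 0.3838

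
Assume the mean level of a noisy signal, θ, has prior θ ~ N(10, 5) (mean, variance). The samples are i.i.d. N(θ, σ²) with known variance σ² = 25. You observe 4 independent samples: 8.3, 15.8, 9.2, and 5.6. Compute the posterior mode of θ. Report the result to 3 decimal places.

θ̂_MAP = 9.878

n = 4; x̄ = (8.3 + 15.8 + 9.2 + 5.6)/4 = 38.9/4 = 9.725.
For a Normal prior and Normal likelihood with known variance, the posterior is Normal; its mode equals its mean, the precision-weighted average.
Prior precision 1/σ₀² = 1/5 = 0.2; data precision n/σ² = 4/25 = 0.16.
θ̂ = (0.2·10 + 0.16·9.725) / (0.2 + 0.16) = 3.556/0.36 = 889/90 ≈ 9.878.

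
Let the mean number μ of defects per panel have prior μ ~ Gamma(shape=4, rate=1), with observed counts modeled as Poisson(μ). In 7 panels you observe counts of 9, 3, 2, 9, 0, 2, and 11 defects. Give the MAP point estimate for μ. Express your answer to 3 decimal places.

μ̂_MAP = 4.875

Σxᵢ = 9+3+2+9+0+2+11 = 36, with n = 7.
Posterior ∝ μ^3e^(−1μ) · μ^36e^(−7μ) = μ^39e^(−8μ), i.e. Gamma(shape=40, rate=8).
The mode of a Gamma(a, b) with a ≥ 1 (shape–rate) is (a−1)/b = 39/8 ≈ 4.875.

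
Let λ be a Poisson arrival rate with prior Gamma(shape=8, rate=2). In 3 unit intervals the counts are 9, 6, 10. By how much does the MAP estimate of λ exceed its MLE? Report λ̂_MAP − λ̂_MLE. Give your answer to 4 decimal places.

MAP − MLE = -1.9333

Σxᵢ = 25. Posterior is Gamma(33, 5); MAP = (33−1)/5 = 32/5 ≈ 6.40000.
MLE = x̄ = 25/3 ≈ 8.33333.
Difference = 32/5 − 25/3 = -29/15 ≈ -1.9333.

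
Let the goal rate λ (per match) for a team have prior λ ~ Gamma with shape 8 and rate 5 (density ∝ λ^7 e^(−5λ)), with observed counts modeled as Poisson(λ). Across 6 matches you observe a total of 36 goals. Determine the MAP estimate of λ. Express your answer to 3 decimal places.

Σxᵢ = 36, n = 6.
Posterior ∝ λ^7e^(−5λ) · λ^36e^(−6λ) = λ^43e^(−11λ), i.e. Gamma(shape=44, rate=11).
The mode of a Gamma(a, b) with a ≥ 1 (shape–rate) is (a−1)/b = 43/11 ≈ 3.909.

λ̂_MAP = 3.909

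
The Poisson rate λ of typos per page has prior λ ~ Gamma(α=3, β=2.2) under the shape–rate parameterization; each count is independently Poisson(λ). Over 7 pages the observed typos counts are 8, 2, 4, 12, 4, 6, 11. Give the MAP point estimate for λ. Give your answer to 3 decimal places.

Σxᵢ = 8+2+4+12+4+6+11 = 47, with n = 7.
Posterior ∝ λ^2e^(−2.2λ) · λ^47e^(−7λ) = λ^49e^(−9.2λ), i.e. Gamma(shape=50, rate=9.2).
The mode of a Gamma(a, b) with a ≥ 1 (shape–rate) is (a−1)/b = 49/9.2 ≈ 5.326.

λ̂_MAP = 5.326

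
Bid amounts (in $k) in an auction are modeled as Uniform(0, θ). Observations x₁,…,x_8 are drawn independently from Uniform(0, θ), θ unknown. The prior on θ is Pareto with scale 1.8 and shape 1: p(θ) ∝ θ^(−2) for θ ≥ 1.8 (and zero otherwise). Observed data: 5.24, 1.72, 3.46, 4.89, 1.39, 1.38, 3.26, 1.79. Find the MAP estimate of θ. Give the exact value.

θ̂_MAP = 5.24

The Uniform(0, θ) likelihood is θ^(−n) for θ ≥ max(xᵢ), zero otherwise. Here max(xᵢ) = 5.24.
Posterior ∝ θ^(−2) · θ^(−8) = θ^(−10) on θ ≥ max(1.8, 5.24) = 5.24.
This density is strictly decreasing in θ, so the posterior mode lies at the lower boundary of the support.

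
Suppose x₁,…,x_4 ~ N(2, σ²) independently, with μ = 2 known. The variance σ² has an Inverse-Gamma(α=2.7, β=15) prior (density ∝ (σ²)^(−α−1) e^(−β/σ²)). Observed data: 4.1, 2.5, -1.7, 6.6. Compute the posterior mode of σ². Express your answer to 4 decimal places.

Sum of squared deviations about the known mean: SS = (4.1−2)² + (2.5−2)² + (-1.7−2)² + (6.6−2)² = 39.51.
The Normal likelihood contributes (σ²)^(−n/2) exp(−SS/(2σ²)), so the posterior is Inverse-Gamma(α + n/2, β + SS/2) = Inverse-Gamma(4.7, 34.755).
The mode of Inverse-Gamma(a, b) is b/(a+1) = 34.755/5.7 ≈ 6.0974.

σ̂²_MAP = 6.0974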